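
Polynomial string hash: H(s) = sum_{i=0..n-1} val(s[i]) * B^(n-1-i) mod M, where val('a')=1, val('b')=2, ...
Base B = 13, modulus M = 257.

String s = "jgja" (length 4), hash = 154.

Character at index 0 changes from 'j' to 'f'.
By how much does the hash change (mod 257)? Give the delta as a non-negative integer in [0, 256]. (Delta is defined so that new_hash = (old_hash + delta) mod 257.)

Answer: 207

Derivation:
Delta formula: (val(new) - val(old)) * B^(n-1-k) mod M
  val('f') - val('j') = 6 - 10 = -4
  B^(n-1-k) = 13^3 mod 257 = 141
  Delta = -4 * 141 mod 257 = 207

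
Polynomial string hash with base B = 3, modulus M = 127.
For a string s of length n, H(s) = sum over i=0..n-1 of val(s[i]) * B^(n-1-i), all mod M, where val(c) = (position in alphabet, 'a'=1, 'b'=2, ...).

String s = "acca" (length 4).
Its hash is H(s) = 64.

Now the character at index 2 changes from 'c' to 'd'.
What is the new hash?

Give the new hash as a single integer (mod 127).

val('c') = 3, val('d') = 4
Position k = 2, exponent = n-1-k = 1
B^1 mod M = 3^1 mod 127 = 3
Delta = (4 - 3) * 3 mod 127 = 3
New hash = (64 + 3) mod 127 = 67

Answer: 67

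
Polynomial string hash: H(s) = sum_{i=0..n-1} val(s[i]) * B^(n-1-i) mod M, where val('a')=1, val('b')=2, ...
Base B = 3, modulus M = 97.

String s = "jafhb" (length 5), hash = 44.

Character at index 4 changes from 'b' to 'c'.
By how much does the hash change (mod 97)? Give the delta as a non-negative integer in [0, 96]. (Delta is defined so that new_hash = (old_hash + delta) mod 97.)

Answer: 1

Derivation:
Delta formula: (val(new) - val(old)) * B^(n-1-k) mod M
  val('c') - val('b') = 3 - 2 = 1
  B^(n-1-k) = 3^0 mod 97 = 1
  Delta = 1 * 1 mod 97 = 1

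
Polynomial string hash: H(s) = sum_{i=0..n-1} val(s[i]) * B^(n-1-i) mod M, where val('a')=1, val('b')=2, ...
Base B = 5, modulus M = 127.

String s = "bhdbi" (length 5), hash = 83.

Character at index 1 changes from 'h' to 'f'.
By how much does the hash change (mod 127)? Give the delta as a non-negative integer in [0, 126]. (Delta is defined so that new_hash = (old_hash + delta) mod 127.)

Answer: 4

Derivation:
Delta formula: (val(new) - val(old)) * B^(n-1-k) mod M
  val('f') - val('h') = 6 - 8 = -2
  B^(n-1-k) = 5^3 mod 127 = 125
  Delta = -2 * 125 mod 127 = 4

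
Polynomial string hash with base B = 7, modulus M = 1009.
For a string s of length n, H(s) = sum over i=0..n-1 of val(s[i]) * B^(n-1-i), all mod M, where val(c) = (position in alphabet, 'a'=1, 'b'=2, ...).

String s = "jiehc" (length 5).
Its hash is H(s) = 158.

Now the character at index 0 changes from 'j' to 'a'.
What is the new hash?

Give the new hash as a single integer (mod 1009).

val('j') = 10, val('a') = 1
Position k = 0, exponent = n-1-k = 4
B^4 mod M = 7^4 mod 1009 = 383
Delta = (1 - 10) * 383 mod 1009 = 589
New hash = (158 + 589) mod 1009 = 747

Answer: 747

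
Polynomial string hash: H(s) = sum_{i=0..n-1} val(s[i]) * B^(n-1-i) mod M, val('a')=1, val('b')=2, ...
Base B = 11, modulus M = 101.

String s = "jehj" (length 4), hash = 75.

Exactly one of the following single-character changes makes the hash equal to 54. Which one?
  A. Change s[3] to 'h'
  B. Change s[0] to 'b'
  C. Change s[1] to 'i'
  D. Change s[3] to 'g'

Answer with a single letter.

Option A: s[3]='j'->'h', delta=(8-10)*11^0 mod 101 = 99, hash=75+99 mod 101 = 73
Option B: s[0]='j'->'b', delta=(2-10)*11^3 mod 101 = 58, hash=75+58 mod 101 = 32
Option C: s[1]='e'->'i', delta=(9-5)*11^2 mod 101 = 80, hash=75+80 mod 101 = 54 <-- target
Option D: s[3]='j'->'g', delta=(7-10)*11^0 mod 101 = 98, hash=75+98 mod 101 = 72

Answer: C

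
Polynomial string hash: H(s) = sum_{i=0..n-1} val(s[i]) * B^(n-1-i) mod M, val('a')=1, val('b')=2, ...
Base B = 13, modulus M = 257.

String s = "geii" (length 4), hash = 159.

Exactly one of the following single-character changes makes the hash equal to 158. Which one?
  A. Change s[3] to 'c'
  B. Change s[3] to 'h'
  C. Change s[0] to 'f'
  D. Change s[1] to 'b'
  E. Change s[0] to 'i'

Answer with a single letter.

Answer: B

Derivation:
Option A: s[3]='i'->'c', delta=(3-9)*13^0 mod 257 = 251, hash=159+251 mod 257 = 153
Option B: s[3]='i'->'h', delta=(8-9)*13^0 mod 257 = 256, hash=159+256 mod 257 = 158 <-- target
Option C: s[0]='g'->'f', delta=(6-7)*13^3 mod 257 = 116, hash=159+116 mod 257 = 18
Option D: s[1]='e'->'b', delta=(2-5)*13^2 mod 257 = 7, hash=159+7 mod 257 = 166
Option E: s[0]='g'->'i', delta=(9-7)*13^3 mod 257 = 25, hash=159+25 mod 257 = 184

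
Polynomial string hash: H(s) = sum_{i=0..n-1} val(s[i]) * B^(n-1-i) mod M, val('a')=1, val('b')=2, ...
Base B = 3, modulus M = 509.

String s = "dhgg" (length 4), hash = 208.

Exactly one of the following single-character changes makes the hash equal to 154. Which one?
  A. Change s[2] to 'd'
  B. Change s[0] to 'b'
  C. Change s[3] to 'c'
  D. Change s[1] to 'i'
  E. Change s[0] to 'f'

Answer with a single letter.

Answer: B

Derivation:
Option A: s[2]='g'->'d', delta=(4-7)*3^1 mod 509 = 500, hash=208+500 mod 509 = 199
Option B: s[0]='d'->'b', delta=(2-4)*3^3 mod 509 = 455, hash=208+455 mod 509 = 154 <-- target
Option C: s[3]='g'->'c', delta=(3-7)*3^0 mod 509 = 505, hash=208+505 mod 509 = 204
Option D: s[1]='h'->'i', delta=(9-8)*3^2 mod 509 = 9, hash=208+9 mod 509 = 217
Option E: s[0]='d'->'f', delta=(6-4)*3^3 mod 509 = 54, hash=208+54 mod 509 = 262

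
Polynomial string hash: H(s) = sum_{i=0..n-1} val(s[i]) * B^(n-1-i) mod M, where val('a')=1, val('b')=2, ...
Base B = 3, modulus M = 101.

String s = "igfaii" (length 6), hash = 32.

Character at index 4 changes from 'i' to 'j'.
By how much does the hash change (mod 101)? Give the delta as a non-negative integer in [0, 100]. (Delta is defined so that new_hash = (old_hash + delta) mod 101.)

Delta formula: (val(new) - val(old)) * B^(n-1-k) mod M
  val('j') - val('i') = 10 - 9 = 1
  B^(n-1-k) = 3^1 mod 101 = 3
  Delta = 1 * 3 mod 101 = 3

Answer: 3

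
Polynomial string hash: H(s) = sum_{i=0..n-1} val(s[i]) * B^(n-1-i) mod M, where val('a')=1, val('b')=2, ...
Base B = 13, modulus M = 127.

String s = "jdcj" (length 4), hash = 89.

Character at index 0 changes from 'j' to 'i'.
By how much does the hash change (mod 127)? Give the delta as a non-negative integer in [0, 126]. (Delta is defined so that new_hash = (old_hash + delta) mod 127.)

Answer: 89

Derivation:
Delta formula: (val(new) - val(old)) * B^(n-1-k) mod M
  val('i') - val('j') = 9 - 10 = -1
  B^(n-1-k) = 13^3 mod 127 = 38
  Delta = -1 * 38 mod 127 = 89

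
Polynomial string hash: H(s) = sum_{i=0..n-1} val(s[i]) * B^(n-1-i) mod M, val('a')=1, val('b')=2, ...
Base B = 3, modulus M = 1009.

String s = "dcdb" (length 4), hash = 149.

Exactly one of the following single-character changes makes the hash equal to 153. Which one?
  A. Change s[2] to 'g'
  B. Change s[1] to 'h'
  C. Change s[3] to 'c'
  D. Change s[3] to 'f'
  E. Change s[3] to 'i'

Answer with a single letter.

Answer: D

Derivation:
Option A: s[2]='d'->'g', delta=(7-4)*3^1 mod 1009 = 9, hash=149+9 mod 1009 = 158
Option B: s[1]='c'->'h', delta=(8-3)*3^2 mod 1009 = 45, hash=149+45 mod 1009 = 194
Option C: s[3]='b'->'c', delta=(3-2)*3^0 mod 1009 = 1, hash=149+1 mod 1009 = 150
Option D: s[3]='b'->'f', delta=(6-2)*3^0 mod 1009 = 4, hash=149+4 mod 1009 = 153 <-- target
Option E: s[3]='b'->'i', delta=(9-2)*3^0 mod 1009 = 7, hash=149+7 mod 1009 = 156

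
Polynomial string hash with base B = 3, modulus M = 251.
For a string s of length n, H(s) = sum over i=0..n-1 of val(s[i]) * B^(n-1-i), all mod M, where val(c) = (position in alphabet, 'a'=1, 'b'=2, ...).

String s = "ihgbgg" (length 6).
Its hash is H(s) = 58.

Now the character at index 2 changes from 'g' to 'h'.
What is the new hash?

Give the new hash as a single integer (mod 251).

Answer: 85

Derivation:
val('g') = 7, val('h') = 8
Position k = 2, exponent = n-1-k = 3
B^3 mod M = 3^3 mod 251 = 27
Delta = (8 - 7) * 27 mod 251 = 27
New hash = (58 + 27) mod 251 = 85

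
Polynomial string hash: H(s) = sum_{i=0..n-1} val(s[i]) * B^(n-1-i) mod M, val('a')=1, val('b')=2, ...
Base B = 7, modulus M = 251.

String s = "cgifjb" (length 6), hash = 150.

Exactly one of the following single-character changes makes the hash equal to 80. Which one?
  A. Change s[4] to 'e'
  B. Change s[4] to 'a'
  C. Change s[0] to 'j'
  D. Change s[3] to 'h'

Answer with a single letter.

Answer: C

Derivation:
Option A: s[4]='j'->'e', delta=(5-10)*7^1 mod 251 = 216, hash=150+216 mod 251 = 115
Option B: s[4]='j'->'a', delta=(1-10)*7^1 mod 251 = 188, hash=150+188 mod 251 = 87
Option C: s[0]='c'->'j', delta=(10-3)*7^5 mod 251 = 181, hash=150+181 mod 251 = 80 <-- target
Option D: s[3]='f'->'h', delta=(8-6)*7^2 mod 251 = 98, hash=150+98 mod 251 = 248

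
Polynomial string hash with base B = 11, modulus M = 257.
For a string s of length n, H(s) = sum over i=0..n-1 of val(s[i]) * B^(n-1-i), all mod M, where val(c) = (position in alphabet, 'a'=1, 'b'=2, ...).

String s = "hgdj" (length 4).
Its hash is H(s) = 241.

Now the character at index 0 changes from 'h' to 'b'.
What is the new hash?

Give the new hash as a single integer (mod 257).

val('h') = 8, val('b') = 2
Position k = 0, exponent = n-1-k = 3
B^3 mod M = 11^3 mod 257 = 46
Delta = (2 - 8) * 46 mod 257 = 238
New hash = (241 + 238) mod 257 = 222

Answer: 222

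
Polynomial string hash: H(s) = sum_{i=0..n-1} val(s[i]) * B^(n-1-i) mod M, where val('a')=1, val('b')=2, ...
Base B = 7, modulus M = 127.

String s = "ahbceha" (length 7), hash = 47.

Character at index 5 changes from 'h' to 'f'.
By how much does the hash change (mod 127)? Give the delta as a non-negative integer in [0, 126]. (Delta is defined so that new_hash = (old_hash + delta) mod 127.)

Delta formula: (val(new) - val(old)) * B^(n-1-k) mod M
  val('f') - val('h') = 6 - 8 = -2
  B^(n-1-k) = 7^1 mod 127 = 7
  Delta = -2 * 7 mod 127 = 113

Answer: 113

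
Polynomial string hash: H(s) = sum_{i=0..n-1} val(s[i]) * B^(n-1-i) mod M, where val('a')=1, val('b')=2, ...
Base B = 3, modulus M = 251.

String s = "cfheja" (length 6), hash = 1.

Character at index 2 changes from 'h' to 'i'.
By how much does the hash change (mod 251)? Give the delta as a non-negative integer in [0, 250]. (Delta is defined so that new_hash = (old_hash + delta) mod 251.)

Delta formula: (val(new) - val(old)) * B^(n-1-k) mod M
  val('i') - val('h') = 9 - 8 = 1
  B^(n-1-k) = 3^3 mod 251 = 27
  Delta = 1 * 27 mod 251 = 27

Answer: 27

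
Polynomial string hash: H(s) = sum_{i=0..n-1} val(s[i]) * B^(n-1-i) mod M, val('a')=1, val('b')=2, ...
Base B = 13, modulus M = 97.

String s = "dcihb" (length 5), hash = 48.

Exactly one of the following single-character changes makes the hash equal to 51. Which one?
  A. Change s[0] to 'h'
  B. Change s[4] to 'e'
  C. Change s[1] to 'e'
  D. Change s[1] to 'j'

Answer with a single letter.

Answer: B

Derivation:
Option A: s[0]='d'->'h', delta=(8-4)*13^4 mod 97 = 75, hash=48+75 mod 97 = 26
Option B: s[4]='b'->'e', delta=(5-2)*13^0 mod 97 = 3, hash=48+3 mod 97 = 51 <-- target
Option C: s[1]='c'->'e', delta=(5-3)*13^3 mod 97 = 29, hash=48+29 mod 97 = 77
Option D: s[1]='c'->'j', delta=(10-3)*13^3 mod 97 = 53, hash=48+53 mod 97 = 4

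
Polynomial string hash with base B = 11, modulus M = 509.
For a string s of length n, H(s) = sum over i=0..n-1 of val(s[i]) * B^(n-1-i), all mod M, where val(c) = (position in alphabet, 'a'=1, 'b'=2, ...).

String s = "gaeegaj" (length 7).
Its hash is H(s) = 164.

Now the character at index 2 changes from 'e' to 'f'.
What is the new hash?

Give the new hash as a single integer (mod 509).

val('e') = 5, val('f') = 6
Position k = 2, exponent = n-1-k = 4
B^4 mod M = 11^4 mod 509 = 389
Delta = (6 - 5) * 389 mod 509 = 389
New hash = (164 + 389) mod 509 = 44

Answer: 44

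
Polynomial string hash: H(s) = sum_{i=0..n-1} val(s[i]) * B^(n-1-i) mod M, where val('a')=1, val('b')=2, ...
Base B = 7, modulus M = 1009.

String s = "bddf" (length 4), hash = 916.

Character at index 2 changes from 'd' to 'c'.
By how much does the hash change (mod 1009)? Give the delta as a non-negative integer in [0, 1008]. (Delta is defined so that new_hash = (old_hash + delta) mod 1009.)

Delta formula: (val(new) - val(old)) * B^(n-1-k) mod M
  val('c') - val('d') = 3 - 4 = -1
  B^(n-1-k) = 7^1 mod 1009 = 7
  Delta = -1 * 7 mod 1009 = 1002

Answer: 1002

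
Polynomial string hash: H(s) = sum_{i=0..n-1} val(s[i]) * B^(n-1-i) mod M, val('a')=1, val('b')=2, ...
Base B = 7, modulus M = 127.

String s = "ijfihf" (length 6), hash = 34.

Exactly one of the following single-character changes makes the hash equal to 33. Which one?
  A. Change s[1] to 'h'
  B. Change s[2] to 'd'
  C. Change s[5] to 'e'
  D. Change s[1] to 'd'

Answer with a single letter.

Option A: s[1]='j'->'h', delta=(8-10)*7^4 mod 127 = 24, hash=34+24 mod 127 = 58
Option B: s[2]='f'->'d', delta=(4-6)*7^3 mod 127 = 76, hash=34+76 mod 127 = 110
Option C: s[5]='f'->'e', delta=(5-6)*7^0 mod 127 = 126, hash=34+126 mod 127 = 33 <-- target
Option D: s[1]='j'->'d', delta=(4-10)*7^4 mod 127 = 72, hash=34+72 mod 127 = 106

Answer: C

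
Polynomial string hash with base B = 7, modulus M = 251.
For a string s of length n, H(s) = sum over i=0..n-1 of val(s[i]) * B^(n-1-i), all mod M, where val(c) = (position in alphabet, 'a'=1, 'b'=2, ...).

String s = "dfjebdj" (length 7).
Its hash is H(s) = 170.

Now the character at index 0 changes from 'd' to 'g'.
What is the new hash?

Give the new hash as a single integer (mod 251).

Answer: 211

Derivation:
val('d') = 4, val('g') = 7
Position k = 0, exponent = n-1-k = 6
B^6 mod M = 7^6 mod 251 = 181
Delta = (7 - 4) * 181 mod 251 = 41
New hash = (170 + 41) mod 251 = 211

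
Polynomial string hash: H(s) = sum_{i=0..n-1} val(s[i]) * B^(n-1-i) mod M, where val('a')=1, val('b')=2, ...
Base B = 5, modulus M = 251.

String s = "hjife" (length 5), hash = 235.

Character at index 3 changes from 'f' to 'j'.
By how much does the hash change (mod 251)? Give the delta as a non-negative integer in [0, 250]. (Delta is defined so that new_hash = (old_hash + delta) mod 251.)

Answer: 20

Derivation:
Delta formula: (val(new) - val(old)) * B^(n-1-k) mod M
  val('j') - val('f') = 10 - 6 = 4
  B^(n-1-k) = 5^1 mod 251 = 5
  Delta = 4 * 5 mod 251 = 20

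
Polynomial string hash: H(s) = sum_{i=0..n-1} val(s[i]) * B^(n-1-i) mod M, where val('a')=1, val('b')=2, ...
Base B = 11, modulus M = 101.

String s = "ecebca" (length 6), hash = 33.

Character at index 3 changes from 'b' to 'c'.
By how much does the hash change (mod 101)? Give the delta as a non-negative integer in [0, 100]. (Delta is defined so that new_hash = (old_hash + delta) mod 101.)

Answer: 20

Derivation:
Delta formula: (val(new) - val(old)) * B^(n-1-k) mod M
  val('c') - val('b') = 3 - 2 = 1
  B^(n-1-k) = 11^2 mod 101 = 20
  Delta = 1 * 20 mod 101 = 20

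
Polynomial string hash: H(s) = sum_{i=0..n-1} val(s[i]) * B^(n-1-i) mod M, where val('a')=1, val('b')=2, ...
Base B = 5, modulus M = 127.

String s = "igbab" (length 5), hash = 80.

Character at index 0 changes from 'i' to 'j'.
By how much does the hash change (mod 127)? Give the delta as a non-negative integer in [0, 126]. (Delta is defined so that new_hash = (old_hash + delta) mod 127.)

Delta formula: (val(new) - val(old)) * B^(n-1-k) mod M
  val('j') - val('i') = 10 - 9 = 1
  B^(n-1-k) = 5^4 mod 127 = 117
  Delta = 1 * 117 mod 127 = 117

Answer: 117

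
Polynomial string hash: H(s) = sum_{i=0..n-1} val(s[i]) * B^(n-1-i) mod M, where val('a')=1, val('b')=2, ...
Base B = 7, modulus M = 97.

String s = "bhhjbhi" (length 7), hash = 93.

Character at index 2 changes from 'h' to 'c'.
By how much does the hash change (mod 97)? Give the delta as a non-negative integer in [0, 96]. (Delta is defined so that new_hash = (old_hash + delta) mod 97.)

Answer: 23

Derivation:
Delta formula: (val(new) - val(old)) * B^(n-1-k) mod M
  val('c') - val('h') = 3 - 8 = -5
  B^(n-1-k) = 7^4 mod 97 = 73
  Delta = -5 * 73 mod 97 = 23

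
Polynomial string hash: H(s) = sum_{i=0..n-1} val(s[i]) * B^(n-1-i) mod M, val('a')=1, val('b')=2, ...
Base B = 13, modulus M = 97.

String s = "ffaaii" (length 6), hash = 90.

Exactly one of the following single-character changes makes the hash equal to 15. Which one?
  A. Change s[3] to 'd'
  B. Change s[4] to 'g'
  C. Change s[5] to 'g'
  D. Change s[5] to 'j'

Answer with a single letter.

Answer: A

Derivation:
Option A: s[3]='a'->'d', delta=(4-1)*13^2 mod 97 = 22, hash=90+22 mod 97 = 15 <-- target
Option B: s[4]='i'->'g', delta=(7-9)*13^1 mod 97 = 71, hash=90+71 mod 97 = 64
Option C: s[5]='i'->'g', delta=(7-9)*13^0 mod 97 = 95, hash=90+95 mod 97 = 88
Option D: s[5]='i'->'j', delta=(10-9)*13^0 mod 97 = 1, hash=90+1 mod 97 = 91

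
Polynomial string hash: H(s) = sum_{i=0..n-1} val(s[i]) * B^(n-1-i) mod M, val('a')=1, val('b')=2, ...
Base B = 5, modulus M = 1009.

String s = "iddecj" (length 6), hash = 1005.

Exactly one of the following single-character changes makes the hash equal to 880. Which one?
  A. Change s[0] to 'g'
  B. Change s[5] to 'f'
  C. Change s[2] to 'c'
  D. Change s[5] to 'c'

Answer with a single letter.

Answer: C

Derivation:
Option A: s[0]='i'->'g', delta=(7-9)*5^5 mod 1009 = 813, hash=1005+813 mod 1009 = 809
Option B: s[5]='j'->'f', delta=(6-10)*5^0 mod 1009 = 1005, hash=1005+1005 mod 1009 = 1001
Option C: s[2]='d'->'c', delta=(3-4)*5^3 mod 1009 = 884, hash=1005+884 mod 1009 = 880 <-- target
Option D: s[5]='j'->'c', delta=(3-10)*5^0 mod 1009 = 1002, hash=1005+1002 mod 1009 = 998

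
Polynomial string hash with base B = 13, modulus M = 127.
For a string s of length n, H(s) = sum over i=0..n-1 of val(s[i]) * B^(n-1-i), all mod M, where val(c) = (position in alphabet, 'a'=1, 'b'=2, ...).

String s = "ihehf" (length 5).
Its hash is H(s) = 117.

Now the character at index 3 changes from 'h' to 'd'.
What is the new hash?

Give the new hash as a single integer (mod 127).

Answer: 65

Derivation:
val('h') = 8, val('d') = 4
Position k = 3, exponent = n-1-k = 1
B^1 mod M = 13^1 mod 127 = 13
Delta = (4 - 8) * 13 mod 127 = 75
New hash = (117 + 75) mod 127 = 65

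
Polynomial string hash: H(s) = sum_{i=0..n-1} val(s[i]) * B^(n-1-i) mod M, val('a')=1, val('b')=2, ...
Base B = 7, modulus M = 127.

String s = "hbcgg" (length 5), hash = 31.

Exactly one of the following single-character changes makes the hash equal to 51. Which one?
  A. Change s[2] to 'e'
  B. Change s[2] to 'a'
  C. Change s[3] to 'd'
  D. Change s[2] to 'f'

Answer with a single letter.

Option A: s[2]='c'->'e', delta=(5-3)*7^2 mod 127 = 98, hash=31+98 mod 127 = 2
Option B: s[2]='c'->'a', delta=(1-3)*7^2 mod 127 = 29, hash=31+29 mod 127 = 60
Option C: s[3]='g'->'d', delta=(4-7)*7^1 mod 127 = 106, hash=31+106 mod 127 = 10
Option D: s[2]='c'->'f', delta=(6-3)*7^2 mod 127 = 20, hash=31+20 mod 127 = 51 <-- target

Answer: D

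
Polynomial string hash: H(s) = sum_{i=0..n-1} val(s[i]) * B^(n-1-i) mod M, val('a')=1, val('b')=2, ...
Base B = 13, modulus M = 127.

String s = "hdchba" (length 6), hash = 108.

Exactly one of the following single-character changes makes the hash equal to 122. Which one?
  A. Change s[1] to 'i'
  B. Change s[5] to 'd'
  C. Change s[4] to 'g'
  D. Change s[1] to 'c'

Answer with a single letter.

Answer: D

Derivation:
Option A: s[1]='d'->'i', delta=(9-4)*13^4 mod 127 = 57, hash=108+57 mod 127 = 38
Option B: s[5]='a'->'d', delta=(4-1)*13^0 mod 127 = 3, hash=108+3 mod 127 = 111
Option C: s[4]='b'->'g', delta=(7-2)*13^1 mod 127 = 65, hash=108+65 mod 127 = 46
Option D: s[1]='d'->'c', delta=(3-4)*13^4 mod 127 = 14, hash=108+14 mod 127 = 122 <-- target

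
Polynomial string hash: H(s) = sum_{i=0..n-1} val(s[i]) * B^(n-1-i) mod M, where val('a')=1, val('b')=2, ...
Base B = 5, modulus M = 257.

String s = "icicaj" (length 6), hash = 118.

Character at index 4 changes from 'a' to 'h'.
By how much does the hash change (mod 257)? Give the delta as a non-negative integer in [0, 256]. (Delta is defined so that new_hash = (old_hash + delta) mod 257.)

Delta formula: (val(new) - val(old)) * B^(n-1-k) mod M
  val('h') - val('a') = 8 - 1 = 7
  B^(n-1-k) = 5^1 mod 257 = 5
  Delta = 7 * 5 mod 257 = 35

Answer: 35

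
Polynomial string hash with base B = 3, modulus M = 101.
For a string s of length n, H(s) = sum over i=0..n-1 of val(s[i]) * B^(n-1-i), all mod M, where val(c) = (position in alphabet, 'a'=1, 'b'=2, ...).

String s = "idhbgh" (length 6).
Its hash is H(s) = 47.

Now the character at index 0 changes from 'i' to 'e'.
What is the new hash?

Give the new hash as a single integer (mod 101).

Answer: 85

Derivation:
val('i') = 9, val('e') = 5
Position k = 0, exponent = n-1-k = 5
B^5 mod M = 3^5 mod 101 = 41
Delta = (5 - 9) * 41 mod 101 = 38
New hash = (47 + 38) mod 101 = 85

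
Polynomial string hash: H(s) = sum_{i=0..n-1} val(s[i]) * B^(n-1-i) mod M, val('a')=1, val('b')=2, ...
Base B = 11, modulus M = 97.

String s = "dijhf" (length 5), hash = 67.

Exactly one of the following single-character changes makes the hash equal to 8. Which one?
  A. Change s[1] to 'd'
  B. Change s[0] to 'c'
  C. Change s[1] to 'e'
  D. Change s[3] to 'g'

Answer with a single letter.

Answer: A

Derivation:
Option A: s[1]='i'->'d', delta=(4-9)*11^3 mod 97 = 38, hash=67+38 mod 97 = 8 <-- target
Option B: s[0]='d'->'c', delta=(3-4)*11^4 mod 97 = 6, hash=67+6 mod 97 = 73
Option C: s[1]='i'->'e', delta=(5-9)*11^3 mod 97 = 11, hash=67+11 mod 97 = 78
Option D: s[3]='h'->'g', delta=(7-8)*11^1 mod 97 = 86, hash=67+86 mod 97 = 56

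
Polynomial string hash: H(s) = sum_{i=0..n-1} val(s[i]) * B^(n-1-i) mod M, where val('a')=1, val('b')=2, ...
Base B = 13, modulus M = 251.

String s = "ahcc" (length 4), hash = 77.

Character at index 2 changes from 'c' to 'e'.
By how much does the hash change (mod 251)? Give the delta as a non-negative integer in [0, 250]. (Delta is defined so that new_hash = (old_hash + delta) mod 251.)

Answer: 26

Derivation:
Delta formula: (val(new) - val(old)) * B^(n-1-k) mod M
  val('e') - val('c') = 5 - 3 = 2
  B^(n-1-k) = 13^1 mod 251 = 13
  Delta = 2 * 13 mod 251 = 26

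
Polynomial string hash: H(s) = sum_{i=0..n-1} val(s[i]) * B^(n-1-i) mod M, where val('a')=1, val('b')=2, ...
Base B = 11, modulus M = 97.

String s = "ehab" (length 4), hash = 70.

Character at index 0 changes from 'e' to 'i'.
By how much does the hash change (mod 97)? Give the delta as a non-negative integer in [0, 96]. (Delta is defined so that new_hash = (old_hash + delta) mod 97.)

Delta formula: (val(new) - val(old)) * B^(n-1-k) mod M
  val('i') - val('e') = 9 - 5 = 4
  B^(n-1-k) = 11^3 mod 97 = 70
  Delta = 4 * 70 mod 97 = 86

Answer: 86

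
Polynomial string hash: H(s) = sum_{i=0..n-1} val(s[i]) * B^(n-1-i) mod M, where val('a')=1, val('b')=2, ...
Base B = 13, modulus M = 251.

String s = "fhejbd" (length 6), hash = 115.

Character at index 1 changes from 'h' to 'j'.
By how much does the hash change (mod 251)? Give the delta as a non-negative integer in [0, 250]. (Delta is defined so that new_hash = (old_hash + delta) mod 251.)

Delta formula: (val(new) - val(old)) * B^(n-1-k) mod M
  val('j') - val('h') = 10 - 8 = 2
  B^(n-1-k) = 13^4 mod 251 = 198
  Delta = 2 * 198 mod 251 = 145

Answer: 145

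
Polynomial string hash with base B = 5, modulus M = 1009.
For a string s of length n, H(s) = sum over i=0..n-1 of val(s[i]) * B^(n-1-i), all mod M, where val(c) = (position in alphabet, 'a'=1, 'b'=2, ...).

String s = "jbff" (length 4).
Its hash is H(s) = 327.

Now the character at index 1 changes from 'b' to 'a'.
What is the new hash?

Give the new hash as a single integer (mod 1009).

Answer: 302

Derivation:
val('b') = 2, val('a') = 1
Position k = 1, exponent = n-1-k = 2
B^2 mod M = 5^2 mod 1009 = 25
Delta = (1 - 2) * 25 mod 1009 = 984
New hash = (327 + 984) mod 1009 = 302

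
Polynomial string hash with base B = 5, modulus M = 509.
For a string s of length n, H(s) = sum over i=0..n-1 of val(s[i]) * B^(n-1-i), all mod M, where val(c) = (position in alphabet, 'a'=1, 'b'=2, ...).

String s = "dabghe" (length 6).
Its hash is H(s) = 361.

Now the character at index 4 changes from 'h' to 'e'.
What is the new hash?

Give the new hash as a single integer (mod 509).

Answer: 346

Derivation:
val('h') = 8, val('e') = 5
Position k = 4, exponent = n-1-k = 1
B^1 mod M = 5^1 mod 509 = 5
Delta = (5 - 8) * 5 mod 509 = 494
New hash = (361 + 494) mod 509 = 346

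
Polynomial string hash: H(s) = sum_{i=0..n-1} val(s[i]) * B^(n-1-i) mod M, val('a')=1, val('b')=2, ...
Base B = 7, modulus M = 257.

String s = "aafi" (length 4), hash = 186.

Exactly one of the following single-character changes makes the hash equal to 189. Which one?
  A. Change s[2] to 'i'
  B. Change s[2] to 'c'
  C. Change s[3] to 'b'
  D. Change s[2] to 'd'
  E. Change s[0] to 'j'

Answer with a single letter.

Option A: s[2]='f'->'i', delta=(9-6)*7^1 mod 257 = 21, hash=186+21 mod 257 = 207
Option B: s[2]='f'->'c', delta=(3-6)*7^1 mod 257 = 236, hash=186+236 mod 257 = 165
Option C: s[3]='i'->'b', delta=(2-9)*7^0 mod 257 = 250, hash=186+250 mod 257 = 179
Option D: s[2]='f'->'d', delta=(4-6)*7^1 mod 257 = 243, hash=186+243 mod 257 = 172
Option E: s[0]='a'->'j', delta=(10-1)*7^3 mod 257 = 3, hash=186+3 mod 257 = 189 <-- target

Answer: E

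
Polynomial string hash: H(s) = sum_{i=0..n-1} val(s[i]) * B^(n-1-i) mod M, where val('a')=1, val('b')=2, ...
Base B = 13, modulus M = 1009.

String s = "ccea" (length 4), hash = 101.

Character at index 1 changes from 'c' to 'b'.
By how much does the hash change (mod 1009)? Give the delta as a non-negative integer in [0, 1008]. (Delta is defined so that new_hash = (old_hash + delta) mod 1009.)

Answer: 840

Derivation:
Delta formula: (val(new) - val(old)) * B^(n-1-k) mod M
  val('b') - val('c') = 2 - 3 = -1
  B^(n-1-k) = 13^2 mod 1009 = 169
  Delta = -1 * 169 mod 1009 = 840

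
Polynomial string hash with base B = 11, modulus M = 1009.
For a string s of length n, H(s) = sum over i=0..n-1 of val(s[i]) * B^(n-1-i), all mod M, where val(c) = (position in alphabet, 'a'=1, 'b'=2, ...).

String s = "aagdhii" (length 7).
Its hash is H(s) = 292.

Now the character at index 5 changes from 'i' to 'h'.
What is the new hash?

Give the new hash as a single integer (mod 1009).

Answer: 281

Derivation:
val('i') = 9, val('h') = 8
Position k = 5, exponent = n-1-k = 1
B^1 mod M = 11^1 mod 1009 = 11
Delta = (8 - 9) * 11 mod 1009 = 998
New hash = (292 + 998) mod 1009 = 281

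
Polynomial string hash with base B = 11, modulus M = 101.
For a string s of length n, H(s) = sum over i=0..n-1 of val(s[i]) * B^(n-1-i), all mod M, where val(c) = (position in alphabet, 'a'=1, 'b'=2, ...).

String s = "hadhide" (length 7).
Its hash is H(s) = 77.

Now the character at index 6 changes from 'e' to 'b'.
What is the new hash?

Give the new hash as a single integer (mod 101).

val('e') = 5, val('b') = 2
Position k = 6, exponent = n-1-k = 0
B^0 mod M = 11^0 mod 101 = 1
Delta = (2 - 5) * 1 mod 101 = 98
New hash = (77 + 98) mod 101 = 74

Answer: 74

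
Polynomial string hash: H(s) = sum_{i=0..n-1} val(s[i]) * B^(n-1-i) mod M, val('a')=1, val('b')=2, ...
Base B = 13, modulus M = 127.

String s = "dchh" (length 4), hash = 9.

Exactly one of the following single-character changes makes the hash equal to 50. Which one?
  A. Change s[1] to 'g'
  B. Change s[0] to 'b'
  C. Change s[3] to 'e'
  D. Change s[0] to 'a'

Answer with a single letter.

Answer: A

Derivation:
Option A: s[1]='c'->'g', delta=(7-3)*13^2 mod 127 = 41, hash=9+41 mod 127 = 50 <-- target
Option B: s[0]='d'->'b', delta=(2-4)*13^3 mod 127 = 51, hash=9+51 mod 127 = 60
Option C: s[3]='h'->'e', delta=(5-8)*13^0 mod 127 = 124, hash=9+124 mod 127 = 6
Option D: s[0]='d'->'a', delta=(1-4)*13^3 mod 127 = 13, hash=9+13 mod 127 = 22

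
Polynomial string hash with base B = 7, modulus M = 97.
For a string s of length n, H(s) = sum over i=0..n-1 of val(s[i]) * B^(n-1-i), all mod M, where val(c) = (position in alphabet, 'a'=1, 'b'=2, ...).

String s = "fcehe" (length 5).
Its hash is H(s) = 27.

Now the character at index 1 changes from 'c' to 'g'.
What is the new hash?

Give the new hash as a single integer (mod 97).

val('c') = 3, val('g') = 7
Position k = 1, exponent = n-1-k = 3
B^3 mod M = 7^3 mod 97 = 52
Delta = (7 - 3) * 52 mod 97 = 14
New hash = (27 + 14) mod 97 = 41

Answer: 41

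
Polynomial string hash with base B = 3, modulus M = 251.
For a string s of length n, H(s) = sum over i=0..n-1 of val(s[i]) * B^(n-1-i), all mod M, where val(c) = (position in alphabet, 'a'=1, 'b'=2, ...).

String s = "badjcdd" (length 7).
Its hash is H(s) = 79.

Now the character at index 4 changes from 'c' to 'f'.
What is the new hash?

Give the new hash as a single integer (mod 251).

Answer: 106

Derivation:
val('c') = 3, val('f') = 6
Position k = 4, exponent = n-1-k = 2
B^2 mod M = 3^2 mod 251 = 9
Delta = (6 - 3) * 9 mod 251 = 27
New hash = (79 + 27) mod 251 = 106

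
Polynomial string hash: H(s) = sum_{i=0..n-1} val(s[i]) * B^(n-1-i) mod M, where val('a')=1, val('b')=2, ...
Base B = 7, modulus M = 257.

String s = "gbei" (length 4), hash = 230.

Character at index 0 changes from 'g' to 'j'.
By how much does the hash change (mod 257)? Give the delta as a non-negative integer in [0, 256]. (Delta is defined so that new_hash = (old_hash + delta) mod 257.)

Answer: 1

Derivation:
Delta formula: (val(new) - val(old)) * B^(n-1-k) mod M
  val('j') - val('g') = 10 - 7 = 3
  B^(n-1-k) = 7^3 mod 257 = 86
  Delta = 3 * 86 mod 257 = 1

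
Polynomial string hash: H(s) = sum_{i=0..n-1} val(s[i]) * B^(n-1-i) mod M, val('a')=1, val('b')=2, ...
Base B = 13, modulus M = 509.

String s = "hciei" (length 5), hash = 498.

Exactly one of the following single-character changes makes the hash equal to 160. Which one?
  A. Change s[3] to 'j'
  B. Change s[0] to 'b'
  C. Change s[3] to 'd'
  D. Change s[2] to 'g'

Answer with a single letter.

Option A: s[3]='e'->'j', delta=(10-5)*13^1 mod 509 = 65, hash=498+65 mod 509 = 54
Option B: s[0]='h'->'b', delta=(2-8)*13^4 mod 509 = 167, hash=498+167 mod 509 = 156
Option C: s[3]='e'->'d', delta=(4-5)*13^1 mod 509 = 496, hash=498+496 mod 509 = 485
Option D: s[2]='i'->'g', delta=(7-9)*13^2 mod 509 = 171, hash=498+171 mod 509 = 160 <-- target

Answer: D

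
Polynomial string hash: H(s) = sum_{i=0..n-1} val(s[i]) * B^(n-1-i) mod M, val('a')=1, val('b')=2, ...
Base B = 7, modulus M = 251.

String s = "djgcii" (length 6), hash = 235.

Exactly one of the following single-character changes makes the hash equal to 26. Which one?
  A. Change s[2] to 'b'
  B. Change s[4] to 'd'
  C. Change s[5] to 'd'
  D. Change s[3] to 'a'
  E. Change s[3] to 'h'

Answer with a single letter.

Answer: A

Derivation:
Option A: s[2]='g'->'b', delta=(2-7)*7^3 mod 251 = 42, hash=235+42 mod 251 = 26 <-- target
Option B: s[4]='i'->'d', delta=(4-9)*7^1 mod 251 = 216, hash=235+216 mod 251 = 200
Option C: s[5]='i'->'d', delta=(4-9)*7^0 mod 251 = 246, hash=235+246 mod 251 = 230
Option D: s[3]='c'->'a', delta=(1-3)*7^2 mod 251 = 153, hash=235+153 mod 251 = 137
Option E: s[3]='c'->'h', delta=(8-3)*7^2 mod 251 = 245, hash=235+245 mod 251 = 229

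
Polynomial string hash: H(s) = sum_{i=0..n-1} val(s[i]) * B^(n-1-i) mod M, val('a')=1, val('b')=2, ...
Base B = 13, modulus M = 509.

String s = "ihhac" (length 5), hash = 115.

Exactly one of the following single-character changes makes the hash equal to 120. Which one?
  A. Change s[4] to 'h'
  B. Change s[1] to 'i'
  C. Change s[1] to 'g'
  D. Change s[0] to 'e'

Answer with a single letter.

Answer: A

Derivation:
Option A: s[4]='c'->'h', delta=(8-3)*13^0 mod 509 = 5, hash=115+5 mod 509 = 120 <-- target
Option B: s[1]='h'->'i', delta=(9-8)*13^3 mod 509 = 161, hash=115+161 mod 509 = 276
Option C: s[1]='h'->'g', delta=(7-8)*13^3 mod 509 = 348, hash=115+348 mod 509 = 463
Option D: s[0]='i'->'e', delta=(5-9)*13^4 mod 509 = 281, hash=115+281 mod 509 = 396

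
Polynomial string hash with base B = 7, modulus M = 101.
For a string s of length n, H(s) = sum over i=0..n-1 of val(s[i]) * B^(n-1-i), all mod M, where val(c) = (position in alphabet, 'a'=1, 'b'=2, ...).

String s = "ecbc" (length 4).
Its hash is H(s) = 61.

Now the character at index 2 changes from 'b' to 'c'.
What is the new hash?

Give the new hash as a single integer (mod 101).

Answer: 68

Derivation:
val('b') = 2, val('c') = 3
Position k = 2, exponent = n-1-k = 1
B^1 mod M = 7^1 mod 101 = 7
Delta = (3 - 2) * 7 mod 101 = 7
New hash = (61 + 7) mod 101 = 68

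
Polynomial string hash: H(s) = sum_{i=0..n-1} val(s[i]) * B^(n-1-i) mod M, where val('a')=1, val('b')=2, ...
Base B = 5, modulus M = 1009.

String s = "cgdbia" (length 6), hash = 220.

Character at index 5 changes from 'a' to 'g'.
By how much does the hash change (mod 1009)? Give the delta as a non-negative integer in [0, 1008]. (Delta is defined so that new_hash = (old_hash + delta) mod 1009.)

Answer: 6

Derivation:
Delta formula: (val(new) - val(old)) * B^(n-1-k) mod M
  val('g') - val('a') = 7 - 1 = 6
  B^(n-1-k) = 5^0 mod 1009 = 1
  Delta = 6 * 1 mod 1009 = 6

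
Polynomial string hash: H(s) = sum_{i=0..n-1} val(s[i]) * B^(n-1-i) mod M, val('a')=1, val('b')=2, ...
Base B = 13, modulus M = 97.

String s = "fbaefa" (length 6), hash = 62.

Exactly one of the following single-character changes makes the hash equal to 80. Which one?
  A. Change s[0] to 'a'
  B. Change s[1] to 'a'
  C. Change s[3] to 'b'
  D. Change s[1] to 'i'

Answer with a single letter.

Answer: A

Derivation:
Option A: s[0]='f'->'a', delta=(1-6)*13^5 mod 97 = 18, hash=62+18 mod 97 = 80 <-- target
Option B: s[1]='b'->'a', delta=(1-2)*13^4 mod 97 = 54, hash=62+54 mod 97 = 19
Option C: s[3]='e'->'b', delta=(2-5)*13^2 mod 97 = 75, hash=62+75 mod 97 = 40
Option D: s[1]='b'->'i', delta=(9-2)*13^4 mod 97 = 10, hash=62+10 mod 97 = 72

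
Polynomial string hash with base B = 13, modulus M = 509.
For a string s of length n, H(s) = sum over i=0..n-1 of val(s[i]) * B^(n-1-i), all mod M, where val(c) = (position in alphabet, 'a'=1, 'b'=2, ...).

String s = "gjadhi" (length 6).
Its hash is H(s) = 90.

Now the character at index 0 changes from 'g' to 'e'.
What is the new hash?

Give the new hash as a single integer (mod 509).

val('g') = 7, val('e') = 5
Position k = 0, exponent = n-1-k = 5
B^5 mod M = 13^5 mod 509 = 232
Delta = (5 - 7) * 232 mod 509 = 45
New hash = (90 + 45) mod 509 = 135

Answer: 135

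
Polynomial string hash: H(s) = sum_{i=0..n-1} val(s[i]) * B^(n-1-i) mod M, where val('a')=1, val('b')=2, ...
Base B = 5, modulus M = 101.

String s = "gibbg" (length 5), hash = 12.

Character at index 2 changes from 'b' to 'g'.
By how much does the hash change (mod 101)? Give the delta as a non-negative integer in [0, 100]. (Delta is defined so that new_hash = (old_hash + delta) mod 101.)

Delta formula: (val(new) - val(old)) * B^(n-1-k) mod M
  val('g') - val('b') = 7 - 2 = 5
  B^(n-1-k) = 5^2 mod 101 = 25
  Delta = 5 * 25 mod 101 = 24

Answer: 24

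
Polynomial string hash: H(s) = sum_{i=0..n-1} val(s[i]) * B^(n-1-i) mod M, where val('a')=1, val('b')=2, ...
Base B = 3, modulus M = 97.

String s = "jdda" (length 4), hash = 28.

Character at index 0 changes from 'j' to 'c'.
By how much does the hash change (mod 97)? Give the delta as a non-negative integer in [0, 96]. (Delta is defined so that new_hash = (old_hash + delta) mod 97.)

Delta formula: (val(new) - val(old)) * B^(n-1-k) mod M
  val('c') - val('j') = 3 - 10 = -7
  B^(n-1-k) = 3^3 mod 97 = 27
  Delta = -7 * 27 mod 97 = 5

Answer: 5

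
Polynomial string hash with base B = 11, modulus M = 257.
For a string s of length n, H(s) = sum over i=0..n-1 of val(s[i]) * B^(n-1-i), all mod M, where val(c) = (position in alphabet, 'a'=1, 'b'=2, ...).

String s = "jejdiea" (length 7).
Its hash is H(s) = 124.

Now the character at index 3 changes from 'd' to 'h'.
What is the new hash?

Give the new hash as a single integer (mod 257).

val('d') = 4, val('h') = 8
Position k = 3, exponent = n-1-k = 3
B^3 mod M = 11^3 mod 257 = 46
Delta = (8 - 4) * 46 mod 257 = 184
New hash = (124 + 184) mod 257 = 51

Answer: 51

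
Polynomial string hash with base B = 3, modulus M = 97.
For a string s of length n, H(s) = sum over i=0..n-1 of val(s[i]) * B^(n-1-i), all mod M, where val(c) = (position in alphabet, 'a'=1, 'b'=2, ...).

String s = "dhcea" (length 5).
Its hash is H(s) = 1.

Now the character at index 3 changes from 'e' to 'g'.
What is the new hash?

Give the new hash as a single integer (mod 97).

Answer: 7

Derivation:
val('e') = 5, val('g') = 7
Position k = 3, exponent = n-1-k = 1
B^1 mod M = 3^1 mod 97 = 3
Delta = (7 - 5) * 3 mod 97 = 6
New hash = (1 + 6) mod 97 = 7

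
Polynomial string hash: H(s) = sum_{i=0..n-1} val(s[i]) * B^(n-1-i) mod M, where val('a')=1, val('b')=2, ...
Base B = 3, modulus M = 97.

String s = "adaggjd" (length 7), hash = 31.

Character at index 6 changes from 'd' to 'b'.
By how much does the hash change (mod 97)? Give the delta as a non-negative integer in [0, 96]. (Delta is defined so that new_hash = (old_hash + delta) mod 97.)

Answer: 95

Derivation:
Delta formula: (val(new) - val(old)) * B^(n-1-k) mod M
  val('b') - val('d') = 2 - 4 = -2
  B^(n-1-k) = 3^0 mod 97 = 1
  Delta = -2 * 1 mod 97 = 95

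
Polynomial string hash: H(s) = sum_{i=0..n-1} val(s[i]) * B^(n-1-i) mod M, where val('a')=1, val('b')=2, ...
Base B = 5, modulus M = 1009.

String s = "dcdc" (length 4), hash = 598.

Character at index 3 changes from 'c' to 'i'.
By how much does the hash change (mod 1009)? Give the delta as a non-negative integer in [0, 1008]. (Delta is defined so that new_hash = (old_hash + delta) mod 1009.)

Answer: 6

Derivation:
Delta formula: (val(new) - val(old)) * B^(n-1-k) mod M
  val('i') - val('c') = 9 - 3 = 6
  B^(n-1-k) = 5^0 mod 1009 = 1
  Delta = 6 * 1 mod 1009 = 6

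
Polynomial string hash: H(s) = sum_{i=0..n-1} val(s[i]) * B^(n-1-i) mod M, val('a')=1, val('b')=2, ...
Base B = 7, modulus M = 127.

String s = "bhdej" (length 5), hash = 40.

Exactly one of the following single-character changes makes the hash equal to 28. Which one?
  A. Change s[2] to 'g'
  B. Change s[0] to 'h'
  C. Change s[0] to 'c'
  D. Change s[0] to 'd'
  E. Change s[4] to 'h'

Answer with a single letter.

Option A: s[2]='d'->'g', delta=(7-4)*7^2 mod 127 = 20, hash=40+20 mod 127 = 60
Option B: s[0]='b'->'h', delta=(8-2)*7^4 mod 127 = 55, hash=40+55 mod 127 = 95
Option C: s[0]='b'->'c', delta=(3-2)*7^4 mod 127 = 115, hash=40+115 mod 127 = 28 <-- target
Option D: s[0]='b'->'d', delta=(4-2)*7^4 mod 127 = 103, hash=40+103 mod 127 = 16
Option E: s[4]='j'->'h', delta=(8-10)*7^0 mod 127 = 125, hash=40+125 mod 127 = 38

Answer: C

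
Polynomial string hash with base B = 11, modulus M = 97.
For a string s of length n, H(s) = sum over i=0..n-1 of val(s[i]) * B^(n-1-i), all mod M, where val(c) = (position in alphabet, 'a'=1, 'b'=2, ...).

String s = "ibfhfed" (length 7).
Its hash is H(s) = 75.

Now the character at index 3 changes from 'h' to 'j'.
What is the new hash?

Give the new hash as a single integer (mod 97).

Answer: 21

Derivation:
val('h') = 8, val('j') = 10
Position k = 3, exponent = n-1-k = 3
B^3 mod M = 11^3 mod 97 = 70
Delta = (10 - 8) * 70 mod 97 = 43
New hash = (75 + 43) mod 97 = 21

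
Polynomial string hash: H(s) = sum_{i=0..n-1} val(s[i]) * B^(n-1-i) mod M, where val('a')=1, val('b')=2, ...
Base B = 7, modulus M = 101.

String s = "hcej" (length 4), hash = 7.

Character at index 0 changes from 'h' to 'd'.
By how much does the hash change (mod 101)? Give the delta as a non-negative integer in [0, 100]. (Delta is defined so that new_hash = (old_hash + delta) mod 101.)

Answer: 42

Derivation:
Delta formula: (val(new) - val(old)) * B^(n-1-k) mod M
  val('d') - val('h') = 4 - 8 = -4
  B^(n-1-k) = 7^3 mod 101 = 40
  Delta = -4 * 40 mod 101 = 42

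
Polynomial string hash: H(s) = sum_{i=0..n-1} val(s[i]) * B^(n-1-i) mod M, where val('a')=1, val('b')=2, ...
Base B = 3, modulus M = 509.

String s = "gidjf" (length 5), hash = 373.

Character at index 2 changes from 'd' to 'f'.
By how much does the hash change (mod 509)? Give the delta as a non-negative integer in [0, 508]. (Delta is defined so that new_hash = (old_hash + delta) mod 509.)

Answer: 18

Derivation:
Delta formula: (val(new) - val(old)) * B^(n-1-k) mod M
  val('f') - val('d') = 6 - 4 = 2
  B^(n-1-k) = 3^2 mod 509 = 9
  Delta = 2 * 9 mod 509 = 18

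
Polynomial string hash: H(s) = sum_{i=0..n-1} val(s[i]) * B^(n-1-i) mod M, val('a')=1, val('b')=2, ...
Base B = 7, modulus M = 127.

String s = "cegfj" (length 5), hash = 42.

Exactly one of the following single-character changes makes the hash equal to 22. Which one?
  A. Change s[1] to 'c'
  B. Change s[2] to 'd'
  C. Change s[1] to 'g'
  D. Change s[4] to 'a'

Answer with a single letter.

Option A: s[1]='e'->'c', delta=(3-5)*7^3 mod 127 = 76, hash=42+76 mod 127 = 118
Option B: s[2]='g'->'d', delta=(4-7)*7^2 mod 127 = 107, hash=42+107 mod 127 = 22 <-- target
Option C: s[1]='e'->'g', delta=(7-5)*7^3 mod 127 = 51, hash=42+51 mod 127 = 93
Option D: s[4]='j'->'a', delta=(1-10)*7^0 mod 127 = 118, hash=42+118 mod 127 = 33

Answer: B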